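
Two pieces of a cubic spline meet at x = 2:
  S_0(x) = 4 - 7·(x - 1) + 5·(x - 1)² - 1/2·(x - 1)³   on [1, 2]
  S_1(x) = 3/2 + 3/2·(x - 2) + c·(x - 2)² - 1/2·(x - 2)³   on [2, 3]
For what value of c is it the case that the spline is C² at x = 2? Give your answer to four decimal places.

S_0''(x) = 10 - 3·(x - 1), so S_0''(2) = 7. On the right, S_1''(2) = 2c, so c = 7/2.

3.5000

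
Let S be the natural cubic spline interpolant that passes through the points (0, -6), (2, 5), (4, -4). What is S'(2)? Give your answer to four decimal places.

Let M_i = S''(x_i). Step sizes h_i = 2, 2; slopes of the chords Δ_i = (y_(i+1) - y_i)/h_i = 11/2, -9/2.
  2·M_0 + 8·M_1 + 2·M_2 = 6(Δ_1 - Δ_0) = -60
Natural end conditions: M_0 = M_2 = 0.
Solving: M_0 = 0, M_1 = -15/2, M_2 = 0.
On [2, 4], S'(x) = b_1 + 2c_1·(x - 2) + 3d_1·(x - 2)² with b_1 = Δ_1 - h_1(2M_1 + M_2)/6 = 1/2, c_1 = M_1/2 = -15/4, d_1 = (M_2 - M_1)/(6h_1) = 5/8. So S'(2) = 1/2.

0.5000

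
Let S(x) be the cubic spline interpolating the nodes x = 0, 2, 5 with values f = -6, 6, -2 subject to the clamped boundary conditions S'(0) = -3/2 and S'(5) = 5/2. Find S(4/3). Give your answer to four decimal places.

1.5556

Put m_i = S'' at the i-th knot. Here h = (2, 3) and Δ = (6, -8/3), so the interior equations h_(i-1)·m_(i-1) + 2(h_(i-1)+h_i)·m_i + h_i·m_(i+1) = 6(Δ_i − Δ_(i-1)) read
  2·m_0 + 10·m_1 + 3·m_2 = 6(Δ_1 - Δ_0) = -52
Clamped end conditions give two more equations: 2h_0·m_0 + h_0·m_1 = 6(Δ_0 - S'(0)) = 45 and h_1·m_1 + 2h_1·m_2 = 6(S'(5) - Δ_1) = 31.
Solving the tridiagonal system: m_0 = 69/4, m_1 = -12, m_2 = 67/6.
On [0, 2], S(x) = -6 - 3/2·x + 69/8·x² - 39/16·x³.
With x = 4/3: S(4/3) = 14/9.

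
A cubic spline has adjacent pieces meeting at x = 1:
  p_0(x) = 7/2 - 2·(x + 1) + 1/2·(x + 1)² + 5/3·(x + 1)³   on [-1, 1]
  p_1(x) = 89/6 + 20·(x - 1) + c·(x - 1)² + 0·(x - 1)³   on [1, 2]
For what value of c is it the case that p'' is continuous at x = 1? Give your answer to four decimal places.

p_0''(x) = 1 + 10·(x + 1), so p_0''(1) = 21. On the right, p_1''(1) = 2c, so c = 21/2.

10.5000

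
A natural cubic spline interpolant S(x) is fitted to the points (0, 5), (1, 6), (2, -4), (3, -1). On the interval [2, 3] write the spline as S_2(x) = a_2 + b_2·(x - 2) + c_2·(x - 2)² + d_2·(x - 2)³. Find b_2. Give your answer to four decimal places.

Put m_i = S'' at the i-th knot. Here h = (1, 1, 1) and Δ = (1, -10, 3), so the interior equations h_(i-1)·m_(i-1) + 2(h_(i-1)+h_i)·m_i + h_i·m_(i+1) = 6(Δ_i − Δ_(i-1)) read
  1·m_0 + 4·m_1 + 1·m_2 = 6(Δ_1 - Δ_0) = -66
  1·m_1 + 4·m_2 + 1·m_3 = 6(Δ_2 - Δ_1) = 78
Natural end conditions: m_0 = m_3 = 0.
Solving: m_0 = 0, m_1 = -114/5, m_2 = 126/5, m_3 = 0.
On [2, 3], with S_2(x) = a_2 + b_2·(x - 2) + c_2·(x - 2)² + d_2·(x - 2)³: c_2 = m_2/2 = 63/5, d_2 = (m_3 - m_2)/(6h_2) = -21/5, b_2 = Δ_2 - h_2(2m_2 + m_3)/6 = -27/5.

-5.4000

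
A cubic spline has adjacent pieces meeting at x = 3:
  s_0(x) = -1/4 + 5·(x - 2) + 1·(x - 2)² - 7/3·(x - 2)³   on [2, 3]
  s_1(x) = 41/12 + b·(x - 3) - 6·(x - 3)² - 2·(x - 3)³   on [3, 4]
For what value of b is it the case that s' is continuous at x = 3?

0

s_0'(x) = 5 + 2·(x - 2) - 7·(x - 2)², so s_0'(3) = 0. On the right, s_1'(3) = b, so b = 0.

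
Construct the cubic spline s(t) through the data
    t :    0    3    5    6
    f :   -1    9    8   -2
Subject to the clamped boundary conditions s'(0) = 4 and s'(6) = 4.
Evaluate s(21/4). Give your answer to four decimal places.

Write m_i for s''(x_i). With h_i = 3, 2, 1 and divided differences Δ_i = 10/3, -1/2, -10, the continuity of s' gives the tridiagonal system
  3·m_0 + 10·m_1 + 2·m_2 = 6(Δ_1 - Δ_0) = -23
  2·m_1 + 6·m_2 + 1·m_3 = 6(Δ_2 - Δ_1) = -57
Clamped end conditions give two more equations: 2h_0·m_0 + h_0·m_1 = 6(Δ_0 - s'(0)) = -4 and h_2·m_2 + 2h_2·m_3 = 6(s'(6) - Δ_2) = 84.
Solving: m_0 = -31/19, m_1 = 110/57, m_2 = -1066/57, m_3 = 2927/57.
On [5, 6], s(t) = 8 - 1405/114·(t - 5) - 533/57·(t - 5)² + 1331/114·(t - 5)³.
With (t - 5) = 1/4: s(21/4) = 10985/2432.

4.5169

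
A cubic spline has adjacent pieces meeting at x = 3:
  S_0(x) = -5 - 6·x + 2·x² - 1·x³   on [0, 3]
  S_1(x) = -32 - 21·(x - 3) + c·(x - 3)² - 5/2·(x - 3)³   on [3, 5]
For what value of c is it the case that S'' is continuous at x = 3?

-7

S_0''(x) = 4 - 6·x, so S_0''(3) = -14. On the right, S_1''(3) = 2c, so c = -7.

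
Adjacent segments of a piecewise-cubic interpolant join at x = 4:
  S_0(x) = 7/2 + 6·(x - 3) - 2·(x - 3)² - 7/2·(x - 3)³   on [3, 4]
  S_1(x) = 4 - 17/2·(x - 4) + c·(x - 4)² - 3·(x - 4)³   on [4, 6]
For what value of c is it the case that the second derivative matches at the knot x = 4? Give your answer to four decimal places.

-12.5000

S_0''(x) = -4 - 21·(x - 3), so S_0''(4) = -25. On the right, S_1''(4) = 2c, so c = -25/2.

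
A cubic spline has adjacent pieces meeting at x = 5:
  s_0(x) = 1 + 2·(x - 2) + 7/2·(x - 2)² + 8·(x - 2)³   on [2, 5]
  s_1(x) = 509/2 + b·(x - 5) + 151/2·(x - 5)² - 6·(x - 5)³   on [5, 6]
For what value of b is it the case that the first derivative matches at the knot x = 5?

s_0'(x) = 2 + 7·(x - 2) + 24·(x - 2)², so s_0'(5) = 239. On the right, s_1'(5) = b, so b = 239.

239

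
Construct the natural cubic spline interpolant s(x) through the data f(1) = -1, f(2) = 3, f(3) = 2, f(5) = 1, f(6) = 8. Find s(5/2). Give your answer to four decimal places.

3.0102

With M_i denoting the second derivative at x_i, h_i = 1, 1, 2, 1, and Δ_i = (y_(i+1) − y_i)/h_i = 4, -1, -1/2, 7:
  1·M_0 + 4·M_1 + 1·M_2 = 6(Δ_1 - Δ_0) = -30
  1·M_1 + 6·M_2 + 2·M_3 = 6(Δ_2 - Δ_1) = 3
  2·M_2 + 6·M_3 + 1·M_4 = 6(Δ_3 - Δ_2) = 45
Natural end conditions: M_0 = M_4 = 0.
Forward elimination and back-substitution give M_0 = 0, M_1 = -444/61, M_2 = -54/61, M_3 = 951/122, M_4 = 0.
On [2, 3], s(x) = 3 + 96/61·(x - 2) - 222/61·(x - 2)² + 65/61·(x - 2)³.
With (x - 2) = 1/2: s(5/2) = 1469/488.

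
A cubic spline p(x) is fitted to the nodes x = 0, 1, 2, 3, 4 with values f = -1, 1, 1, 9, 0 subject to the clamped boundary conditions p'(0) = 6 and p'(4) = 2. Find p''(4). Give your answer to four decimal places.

Put M_i = p'' at the i-th knot. Here h = (1, 1, 1, 1) and Δ = (2, 0, 8, -9), so the interior equations h_(i-1)·M_(i-1) + 2(h_(i-1)+h_i)·M_i + h_i·M_(i+1) = 6(Δ_i − Δ_(i-1)) read
  1·M_0 + 4·M_1 + 1·M_2 = 6(Δ_1 - Δ_0) = -12
  1·M_1 + 4·M_2 + 1·M_3 = 6(Δ_2 - Δ_1) = 48
  1·M_2 + 4·M_3 + 1·M_4 = 6(Δ_3 - Δ_2) = -102
Clamped end conditions give two more equations: 2h_0·M_0 + h_0·M_1 = 6(Δ_0 - p'(0)) = -24 and h_3·M_3 + 2h_3·M_4 = 6(p'(4) - Δ_3) = 66.
Solving: M_0 = -235/28, M_1 = -101/14, M_2 = 101/4, M_3 = -641/14, M_4 = 1565/28.

55.8929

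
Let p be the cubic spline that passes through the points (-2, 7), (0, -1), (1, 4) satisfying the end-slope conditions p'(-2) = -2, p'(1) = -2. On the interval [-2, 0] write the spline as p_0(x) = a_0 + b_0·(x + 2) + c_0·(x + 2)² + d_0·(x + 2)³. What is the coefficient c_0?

-6

With M_i denoting the second derivative at x_i, h_i = 2, 1, and Δ_i = (y_(i+1) − y_i)/h_i = -4, 5:
  2·M_0 + 6·M_1 + 1·M_2 = 6(Δ_1 - Δ_0) = 54
Clamped end conditions give two more equations: 2h_0·M_0 + h_0·M_1 = 6(Δ_0 - p'(-2)) = -12 and h_1·M_1 + 2h_1·M_2 = 6(p'(1) - Δ_1) = -42.
Solving the tridiagonal system: M_0 = -12, M_1 = 18, M_2 = -30.
On [-2, 0], with p_0(x) = a_0 + b_0·(x + 2) + c_0·(x + 2)² + d_0·(x + 2)³: c_0 = M_0/2 = -6, d_0 = (M_1 - M_0)/(6h_0) = 5/2, b_0 = Δ_0 - h_0(2M_0 + M_1)/6 = -2.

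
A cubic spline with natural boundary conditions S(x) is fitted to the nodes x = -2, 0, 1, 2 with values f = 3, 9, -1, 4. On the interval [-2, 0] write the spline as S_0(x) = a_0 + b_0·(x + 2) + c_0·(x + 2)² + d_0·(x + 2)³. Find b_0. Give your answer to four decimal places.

8.8261

Write m_i for S''(x_i). With h_i = 2, 1, 1 and divided differences Δ_i = 3, -10, 5, the continuity of S' gives the tridiagonal system
  2·m_0 + 6·m_1 + 1·m_2 = 6(Δ_1 - Δ_0) = -78
  1·m_1 + 4·m_2 + 1·m_3 = 6(Δ_2 - Δ_1) = 90
Natural end conditions: m_0 = m_3 = 0.
Solving the tridiagonal system: m_0 = 0, m_1 = -402/23, m_2 = 618/23, m_3 = 0.
On [-2, 0], with S_0(x) = a_0 + b_0·(x + 2) + c_0·(x + 2)² + d_0·(x + 2)³: c_0 = m_0/2 = 0, d_0 = (m_1 - m_0)/(6h_0) = -67/46, b_0 = Δ_0 - h_0(2m_0 + m_1)/6 = 203/23.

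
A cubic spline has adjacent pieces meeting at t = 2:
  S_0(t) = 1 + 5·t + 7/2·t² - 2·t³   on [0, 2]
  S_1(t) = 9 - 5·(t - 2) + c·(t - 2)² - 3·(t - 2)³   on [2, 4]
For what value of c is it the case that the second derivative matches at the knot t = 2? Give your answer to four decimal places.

S_0''(t) = 7 - 12·t, so S_0''(2) = -17. On the right, S_1''(2) = 2c, so c = -17/2.

-8.5000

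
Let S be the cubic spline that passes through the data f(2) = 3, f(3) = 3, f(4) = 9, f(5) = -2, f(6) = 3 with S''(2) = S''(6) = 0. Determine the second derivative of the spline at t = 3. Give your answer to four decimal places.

With M_i denoting the second derivative at x_i, h_i = 1, 1, 1, 1, and Δ_i = (y_(i+1) − y_i)/h_i = 0, 6, -11, 5:
  1·M_0 + 4·M_1 + 1·M_2 = 6(Δ_1 - Δ_0) = 36
  1·M_1 + 4·M_2 + 1·M_3 = 6(Δ_2 - Δ_1) = -102
  1·M_2 + 4·M_3 + 1·M_4 = 6(Δ_3 - Δ_2) = 96
Natural end conditions: M_0 = M_4 = 0.
Forward elimination and back-substitution give M_0 = 0, M_1 = 261/14, M_2 = -270/7, M_3 = 471/14, M_4 = 0.

18.6429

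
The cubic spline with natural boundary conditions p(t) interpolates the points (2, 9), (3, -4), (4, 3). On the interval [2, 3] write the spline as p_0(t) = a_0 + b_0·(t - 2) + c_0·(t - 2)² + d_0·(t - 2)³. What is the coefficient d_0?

5

With M_i denoting the second derivative at x_i, h_i = 1, 1, and Δ_i = (y_(i+1) − y_i)/h_i = -13, 7:
  1·M_0 + 4·M_1 + 1·M_2 = 6(Δ_1 - Δ_0) = 120
Natural end conditions: M_0 = M_2 = 0.
Solving the tridiagonal system: M_0 = 0, M_1 = 30, M_2 = 0.
On [2, 3], with p_0(t) = a_0 + b_0·(t - 2) + c_0·(t - 2)² + d_0·(t - 2)³: c_0 = M_0/2 = 0, d_0 = (M_1 - M_0)/(6h_0) = 5, b_0 = Δ_0 - h_0(2M_0 + M_1)/6 = -18.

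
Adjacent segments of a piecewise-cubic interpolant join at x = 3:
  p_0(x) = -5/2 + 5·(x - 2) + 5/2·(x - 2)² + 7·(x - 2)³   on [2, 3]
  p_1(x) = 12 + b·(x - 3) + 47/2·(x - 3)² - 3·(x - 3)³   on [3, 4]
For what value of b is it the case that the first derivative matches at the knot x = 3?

p_0'(x) = 5 + 5·(x - 2) + 21·(x - 2)², so p_0'(3) = 31. On the right, p_1'(3) = b, so b = 31.

31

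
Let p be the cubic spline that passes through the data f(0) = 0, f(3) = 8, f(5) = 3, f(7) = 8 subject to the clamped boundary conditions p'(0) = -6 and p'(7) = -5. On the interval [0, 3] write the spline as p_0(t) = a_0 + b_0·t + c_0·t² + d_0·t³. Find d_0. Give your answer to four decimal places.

-1.2382

Write M_i for p''(x_i). With h_i = 3, 2, 2 and divided differences Δ_i = 8/3, -5/2, 5/2, the continuity of p' gives the tridiagonal system
  3·M_0 + 10·M_1 + 2·M_2 = 6(Δ_1 - Δ_0) = -31
  2·M_1 + 8·M_2 + 2·M_3 = 6(Δ_2 - Δ_1) = 30
Clamped end conditions give two more equations: 2h_0·M_0 + h_0·M_1 = 6(Δ_0 - p'(0)) = 52 and h_2·M_2 + 2h_2·M_3 = 6(p'(7) - Δ_2) = -45.
Hence M_0 = 1466/111, M_1 = -336/37, M_2 = 747/74, M_3 = -603/37.
On [0, 3], with p_0(t) = a_0 + b_0·t + c_0·t² + d_0·t³: c_0 = M_0/2 = 733/111, d_0 = (M_1 - M_0)/(6h_0) = -1237/999, b_0 = Δ_0 - h_0(2M_0 + M_1)/6 = -6.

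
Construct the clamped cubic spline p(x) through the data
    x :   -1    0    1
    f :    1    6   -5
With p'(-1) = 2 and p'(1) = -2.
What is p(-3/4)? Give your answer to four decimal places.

2.2734

Let m_i = p''(x_i). Step sizes h_i = 1, 1; slopes of the chords Δ_i = (y_(i+1) - y_i)/h_i = 5, -11.
  1·m_0 + 4·m_1 + 1·m_2 = 6(Δ_1 - Δ_0) = -96
Clamped end conditions give two more equations: 2h_0·m_0 + h_0·m_1 = 6(Δ_0 - p'(-1)) = 18 and h_1·m_1 + 2h_1·m_2 = 6(p'(1) - Δ_1) = 54.
Forward elimination and back-substitution give m_0 = 31, m_1 = -44, m_2 = 49.
On [-1, 0], p(x) = 1 + 2·(x + 1) + 31/2·(x + 1)² - 25/2·(x + 1)³.
With (x + 1) = 1/4: p(-3/4) = 291/128.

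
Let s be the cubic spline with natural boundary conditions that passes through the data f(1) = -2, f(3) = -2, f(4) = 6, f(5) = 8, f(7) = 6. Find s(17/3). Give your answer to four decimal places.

7.6139

Write M_i for s''(x_i). With h_i = 2, 1, 1, 2 and divided differences Δ_i = 0, 8, 2, -1, the continuity of s' gives the tridiagonal system
  2·M_0 + 6·M_1 + 1·M_2 = 6(Δ_1 - Δ_0) = 48
  1·M_1 + 4·M_2 + 1·M_3 = 6(Δ_2 - Δ_1) = -36
  1·M_2 + 6·M_3 + 2·M_4 = 6(Δ_3 - Δ_2) = -18
Natural end conditions: M_0 = M_4 = 0.
Solving: M_0 = 0, M_1 = 217/22, M_2 = -123/11, M_3 = -25/22, M_4 = 0.
On [5, 7], s(t) = 8 - 8/33·(t - 5) - 25/44·(t - 5)² + 25/264·(t - 5)³.
With (t - 5) = 2/3: s(17/3) = 6784/891.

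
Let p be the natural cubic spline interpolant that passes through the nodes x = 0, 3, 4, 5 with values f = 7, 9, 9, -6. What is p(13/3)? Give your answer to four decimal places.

Let σ_i = p''(x_i). Step sizes h_i = 3, 1, 1; slopes of the chords Δ_i = (y_(i+1) - y_i)/h_i = 2/3, 0, -15.
  3·σ_0 + 8·σ_1 + 1·σ_2 = 6(Δ_1 - Δ_0) = -4
  1·σ_1 + 4·σ_2 + 1·σ_3 = 6(Δ_2 - Δ_1) = -90
Natural end conditions: σ_0 = σ_3 = 0.
Hence σ_0 = 0, σ_1 = 74/31, σ_2 = -716/31, σ_3 = 0.
On [4, 5], p(x) = 9 - 679/93·(x - 4) - 358/31·(x - 4)² + 358/93·(x - 4)³.
With (x - 4) = 1/3: p(13/3) = 13624/2511.

5.4257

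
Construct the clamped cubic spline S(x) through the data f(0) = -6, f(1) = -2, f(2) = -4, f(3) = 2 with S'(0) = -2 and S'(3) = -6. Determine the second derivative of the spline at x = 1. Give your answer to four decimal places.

-24.2667

Put m_i = S'' at the i-th knot. Here h = (1, 1, 1) and Δ = (4, -2, 6), so the interior equations h_(i-1)·m_(i-1) + 2(h_(i-1)+h_i)·m_i + h_i·m_(i+1) = 6(Δ_i − Δ_(i-1)) read
  1·m_0 + 4·m_1 + 1·m_2 = 6(Δ_1 - Δ_0) = -36
  1·m_1 + 4·m_2 + 1·m_3 = 6(Δ_2 - Δ_1) = 48
Clamped end conditions give two more equations: 2h_0·m_0 + h_0·m_1 = 6(Δ_0 - S'(0)) = 36 and h_2·m_2 + 2h_2·m_3 = 6(S'(3) - Δ_2) = -72.
Forward elimination and back-substitution give m_0 = 452/15, m_1 = -364/15, m_2 = 464/15, m_3 = -772/15.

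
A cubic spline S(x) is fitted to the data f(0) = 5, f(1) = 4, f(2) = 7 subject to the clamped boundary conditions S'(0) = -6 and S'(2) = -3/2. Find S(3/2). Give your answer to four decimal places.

Let σ_i = S''(x_i). Step sizes h_i = 1, 1; slopes of the chords Δ_i = (y_(i+1) - y_i)/h_i = -1, 3.
  1·σ_0 + 4·σ_1 + 1·σ_2 = 6(Δ_1 - Δ_0) = 24
Clamped end conditions give two more equations: 2h_0·σ_0 + h_0·σ_1 = 6(Δ_0 - S'(0)) = 30 and h_1·σ_1 + 2h_1·σ_2 = 6(S'(2) - Δ_1) = -27.
Hence σ_0 = 45/4, σ_1 = 15/2, σ_2 = -69/4.
On [1, 2], S(x) = 4 + 27/8·(x - 1) + 15/4·(x - 1)² - 33/8·(x - 1)³.
With (x - 1) = 1/2: S(3/2) = 391/64.

6.1094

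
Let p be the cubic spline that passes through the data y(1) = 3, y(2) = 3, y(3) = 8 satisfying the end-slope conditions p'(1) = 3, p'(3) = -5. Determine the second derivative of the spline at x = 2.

With σ_i denoting the second derivative at x_i, h_i = 1, 1, and Δ_i = (y_(i+1) − y_i)/h_i = 0, 5:
  1·σ_0 + 4·σ_1 + 1·σ_2 = 6(Δ_1 - Δ_0) = 30
Clamped end conditions give two more equations: 2h_0·σ_0 + h_0·σ_1 = 6(Δ_0 - p'(1)) = -18 and h_1·σ_1 + 2h_1·σ_2 = 6(p'(3) - Δ_1) = -60.
Solving: σ_0 = -41/2, σ_1 = 23, σ_2 = -83/2.

23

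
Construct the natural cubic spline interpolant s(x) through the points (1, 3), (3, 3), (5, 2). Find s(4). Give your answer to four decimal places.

Write M_i for s''(x_i). With h_i = 2, 2 and divided differences Δ_i = 0, -1/2, the continuity of s' gives the tridiagonal system
  2·M_0 + 8·M_1 + 2·M_2 = 6(Δ_1 - Δ_0) = -3
Natural end conditions: M_0 = M_2 = 0.
Solving: M_0 = 0, M_1 = -3/8, M_2 = 0.
On [3, 5], s(x) = 3 - 1/4·(x - 3) - 3/16·(x - 3)² + 1/32·(x - 3)³.
With (x - 3) = 1: s(4) = 83/32.

2.5938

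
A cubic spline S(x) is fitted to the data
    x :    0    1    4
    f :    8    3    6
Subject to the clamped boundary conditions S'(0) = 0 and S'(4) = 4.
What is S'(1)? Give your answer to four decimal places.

Put σ_i = S'' at the i-th knot. Here h = (1, 3) and Δ = (-5, 1), so the interior equations h_(i-1)·σ_(i-1) + 2(h_(i-1)+h_i)·σ_i + h_i·σ_(i+1) = 6(Δ_i − Δ_(i-1)) read
  1·σ_0 + 8·σ_1 + 3·σ_2 = 6(Δ_1 - Δ_0) = 36
Clamped end conditions give two more equations: 2h_0·σ_0 + h_0·σ_1 = 6(Δ_0 - S'(0)) = -30 and h_1·σ_1 + 2h_1·σ_2 = 6(S'(4) - Δ_1) = 18.
Solving: σ_0 = -37/2, σ_1 = 7, σ_2 = -1/2.
On [1, 4], S'(x) = b_1 + 2c_1·(x - 1) + 3d_1·(x - 1)² with b_1 = Δ_1 - h_1(2σ_1 + σ_2)/6 = -23/4, c_1 = σ_1/2 = 7/2, d_1 = (σ_2 - σ_1)/(6h_1) = -5/12. So S'(1) = -23/4.

-5.7500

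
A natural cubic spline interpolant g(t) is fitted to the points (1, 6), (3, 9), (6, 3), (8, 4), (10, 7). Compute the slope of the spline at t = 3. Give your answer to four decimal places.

-0.3605

Put m_i = g'' at the i-th knot. Here h = (2, 3, 2, 2) and Δ = (3/2, -2, 1/2, 3/2), so the interior equations h_(i-1)·m_(i-1) + 2(h_(i-1)+h_i)·m_i + h_i·m_(i+1) = 6(Δ_i − Δ_(i-1)) read
  2·m_0 + 10·m_1 + 3·m_2 = 6(Δ_1 - Δ_0) = -21
  3·m_1 + 10·m_2 + 2·m_3 = 6(Δ_2 - Δ_1) = 15
  2·m_2 + 8·m_3 + 2·m_4 = 6(Δ_3 - Δ_2) = 6
Natural end conditions: m_0 = m_4 = 0.
Forward elimination and back-substitution give m_0 = 0, m_1 = -120/43, m_2 = 99/43, m_3 = 15/86, m_4 = 0.
On [3, 6], g'(t) = b_1 + 2c_1·(t - 3) + 3d_1·(t - 3)² with b_1 = Δ_1 - h_1(2m_1 + m_2)/6 = -31/86, c_1 = m_1/2 = -60/43, d_1 = (m_2 - m_1)/(6h_1) = 73/258. So g'(3) = -31/86.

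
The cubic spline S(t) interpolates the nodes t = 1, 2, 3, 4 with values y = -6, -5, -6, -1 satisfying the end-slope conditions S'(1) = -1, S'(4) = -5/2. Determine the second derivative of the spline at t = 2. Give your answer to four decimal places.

With M_i denoting the second derivative at x_i, h_i = 1, 1, 1, and Δ_i = (y_(i+1) − y_i)/h_i = 1, -1, 5:
  1·M_0 + 4·M_1 + 1·M_2 = 6(Δ_1 - Δ_0) = -12
  1·M_1 + 4·M_2 + 1·M_3 = 6(Δ_2 - Δ_1) = 36
Clamped end conditions give two more equations: 2h_0·M_0 + h_0·M_1 = 6(Δ_0 - S'(1)) = 12 and h_2·M_2 + 2h_2·M_3 = 6(S'(4) - Δ_2) = -45.
Forward elimination and back-substitution give M_0 = 57/5, M_1 = -54/5, M_2 = 99/5, M_3 = -162/5.

-10.8000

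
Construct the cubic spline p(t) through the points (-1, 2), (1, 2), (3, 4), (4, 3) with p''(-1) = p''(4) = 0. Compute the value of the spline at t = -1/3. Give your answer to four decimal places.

1.7306

Put σ_i = p'' at the i-th knot. Here h = (2, 2, 1) and Δ = (0, 1, -1), so the interior equations h_(i-1)·σ_(i-1) + 2(h_(i-1)+h_i)·σ_i + h_i·σ_(i+1) = 6(Δ_i − Δ_(i-1)) read
  2·σ_0 + 8·σ_1 + 2·σ_2 = 6(Δ_1 - Δ_0) = 6
  2·σ_1 + 6·σ_2 + 1·σ_3 = 6(Δ_2 - Δ_1) = -12
Natural end conditions: σ_0 = σ_3 = 0.
Solving the tridiagonal system: σ_0 = 0, σ_1 = 15/11, σ_2 = -27/11, σ_3 = 0.
On [-1, 1], p(t) = 2 - 5/11·(t + 1) + 0·(t + 1)² + 5/44·(t + 1)³.
With (t + 1) = 2/3: p(-1/3) = 514/297.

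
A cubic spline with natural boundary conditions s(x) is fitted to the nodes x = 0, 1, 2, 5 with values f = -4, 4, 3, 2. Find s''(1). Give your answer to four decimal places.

-14.0645

Put M_i = s'' at the i-th knot. Here h = (1, 1, 3) and Δ = (8, -1, -1/3), so the interior equations h_(i-1)·M_(i-1) + 2(h_(i-1)+h_i)·M_i + h_i·M_(i+1) = 6(Δ_i − Δ_(i-1)) read
  1·M_0 + 4·M_1 + 1·M_2 = 6(Δ_1 - Δ_0) = -54
  1·M_1 + 8·M_2 + 3·M_3 = 6(Δ_2 - Δ_1) = 4
Natural end conditions: M_0 = M_3 = 0.
Solving the tridiagonal system: M_0 = 0, M_1 = -436/31, M_2 = 70/31, M_3 = 0.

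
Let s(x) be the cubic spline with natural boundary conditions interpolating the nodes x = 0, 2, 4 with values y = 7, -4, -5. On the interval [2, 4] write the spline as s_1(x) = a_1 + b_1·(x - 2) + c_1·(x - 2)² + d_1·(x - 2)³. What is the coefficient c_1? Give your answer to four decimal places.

1.8750

Put M_i = s'' at the i-th knot. Here h = (2, 2) and Δ = (-11/2, -1/2), so the interior equations h_(i-1)·M_(i-1) + 2(h_(i-1)+h_i)·M_i + h_i·M_(i+1) = 6(Δ_i − Δ_(i-1)) read
  2·M_0 + 8·M_1 + 2·M_2 = 6(Δ_1 - Δ_0) = 30
Natural end conditions: M_0 = M_2 = 0.
Hence M_0 = 0, M_1 = 15/4, M_2 = 0.
On [2, 4], with s_1(x) = a_1 + b_1·(x - 2) + c_1·(x - 2)² + d_1·(x - 2)³: c_1 = M_1/2 = 15/8, d_1 = (M_2 - M_1)/(6h_1) = -5/16, b_1 = Δ_1 - h_1(2M_1 + M_2)/6 = -3.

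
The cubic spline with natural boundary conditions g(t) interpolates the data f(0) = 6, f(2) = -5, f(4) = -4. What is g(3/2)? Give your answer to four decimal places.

-3.2344

Put M_i = g'' at the i-th knot. Here h = (2, 2) and Δ = (-11/2, 1/2), so the interior equations h_(i-1)·M_(i-1) + 2(h_(i-1)+h_i)·M_i + h_i·M_(i+1) = 6(Δ_i − Δ_(i-1)) read
  2·M_0 + 8·M_1 + 2·M_2 = 6(Δ_1 - Δ_0) = 36
Natural end conditions: M_0 = M_2 = 0.
Forward elimination and back-substitution give M_0 = 0, M_1 = 9/2, M_2 = 0.
On [0, 2], g(t) = 6 - 7·t + 0·t² + 3/8·t³.
With t = 3/2: g(3/2) = -207/64.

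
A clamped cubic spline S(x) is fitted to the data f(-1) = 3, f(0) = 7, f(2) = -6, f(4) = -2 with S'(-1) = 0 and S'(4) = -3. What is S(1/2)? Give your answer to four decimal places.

5.5924

With m_i denoting the second derivative at x_i, h_i = 1, 2, 2, and Δ_i = (y_(i+1) − y_i)/h_i = 4, -13/2, 2:
  1·m_0 + 6·m_1 + 2·m_2 = 6(Δ_1 - Δ_0) = -63
  2·m_1 + 8·m_2 + 2·m_3 = 6(Δ_2 - Δ_1) = 51
Clamped end conditions give two more equations: 2h_0·m_0 + h_0·m_1 = 6(Δ_0 - S'(-1)) = 24 and h_2·m_2 + 2h_2·m_3 = 6(S'(4) - Δ_2) = -30.
Solving: m_0 = 495/23, m_1 = -438/23, m_2 = 342/23, m_3 = -687/46.
On [0, 2], S(x) = 7 + 57/46·x - 219/23·x² + 65/23·x³.
With x = 1/2: S(1/2) = 1029/184.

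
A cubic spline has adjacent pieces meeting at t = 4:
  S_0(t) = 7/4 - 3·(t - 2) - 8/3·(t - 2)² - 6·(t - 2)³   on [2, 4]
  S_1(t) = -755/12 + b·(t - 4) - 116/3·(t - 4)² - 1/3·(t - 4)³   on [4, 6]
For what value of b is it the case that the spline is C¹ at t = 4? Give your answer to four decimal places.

-85.6667

S_0'(t) = -3 - 16/3·(t - 2) - 18·(t - 2)², so S_0'(4) = -257/3. On the right, S_1'(4) = b, so b = -257/3.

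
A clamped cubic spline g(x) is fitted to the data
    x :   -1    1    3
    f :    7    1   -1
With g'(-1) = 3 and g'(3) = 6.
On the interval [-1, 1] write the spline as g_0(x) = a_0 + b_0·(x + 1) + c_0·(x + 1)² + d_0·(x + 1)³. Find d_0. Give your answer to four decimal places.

0.9375

Write M_i for g''(x_i). With h_i = 2, 2 and divided differences Δ_i = -3, -1, the continuity of g' gives the tridiagonal system
  2·M_0 + 8·M_1 + 2·M_2 = 6(Δ_1 - Δ_0) = 12
Clamped end conditions give two more equations: 2h_0·M_0 + h_0·M_1 = 6(Δ_0 - g'(-1)) = -36 and h_1·M_1 + 2h_1·M_2 = 6(g'(3) - Δ_1) = 42.
Solving the tridiagonal system: M_0 = -39/4, M_1 = 3/2, M_2 = 39/4.
On [-1, 1], with g_0(x) = a_0 + b_0·(x + 1) + c_0·(x + 1)² + d_0·(x + 1)³: c_0 = M_0/2 = -39/8, d_0 = (M_1 - M_0)/(6h_0) = 15/16, b_0 = Δ_0 - h_0(2M_0 + M_1)/6 = 3.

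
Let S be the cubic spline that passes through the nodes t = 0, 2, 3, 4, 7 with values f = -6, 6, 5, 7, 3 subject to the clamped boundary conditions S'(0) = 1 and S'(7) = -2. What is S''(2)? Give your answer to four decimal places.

-13.1646

With m_i denoting the second derivative at x_i, h_i = 2, 1, 1, 3, and Δ_i = (y_(i+1) − y_i)/h_i = 6, -1, 2, -4/3:
  2·m_0 + 6·m_1 + 1·m_2 = 6(Δ_1 - Δ_0) = -42
  1·m_1 + 4·m_2 + 1·m_3 = 6(Δ_2 - Δ_1) = 18
  1·m_2 + 8·m_3 + 3·m_4 = 6(Δ_3 - Δ_2) = -20
Clamped end conditions give two more equations: 2h_0·m_0 + h_0·m_1 = 6(Δ_0 - S'(0)) = 30 and h_3·m_3 + 2h_3·m_4 = 6(S'(7) - Δ_3) = -4.
Forward elimination and back-substitution give m_0 = 2225/158, m_1 = -1040/79, m_2 = 697/79, m_3 = -326/79, m_4 = 331/237.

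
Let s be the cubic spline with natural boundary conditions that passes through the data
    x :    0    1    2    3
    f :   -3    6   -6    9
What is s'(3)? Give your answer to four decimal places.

Let m_i = s''(x_i). Step sizes h_i = 1, 1, 1; slopes of the chords Δ_i = (y_(i+1) - y_i)/h_i = 9, -12, 15.
  1·m_0 + 4·m_1 + 1·m_2 = 6(Δ_1 - Δ_0) = -126
  1·m_1 + 4·m_2 + 1·m_3 = 6(Δ_2 - Δ_1) = 162
Natural end conditions: m_0 = m_3 = 0.
Hence m_0 = 0, m_1 = -222/5, m_2 = 258/5, m_3 = 0.
On [2, 3], s'(x) = b_2 + 2c_2·(x - 2) + 3d_2·(x - 2)² with b_2 = Δ_2 - h_2(2m_2 + m_3)/6 = -11/5, c_2 = m_2/2 = 129/5, d_2 = (m_3 - m_2)/(6h_2) = -43/5. So s'(3) = 118/5.

23.6000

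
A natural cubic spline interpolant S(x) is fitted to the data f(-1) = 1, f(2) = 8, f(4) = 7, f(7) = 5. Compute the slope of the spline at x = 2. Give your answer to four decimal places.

0.5833

Let M_i = S''(x_i). Step sizes h_i = 3, 2, 3; slopes of the chords Δ_i = (y_(i+1) - y_i)/h_i = 7/3, -1/2, -2/3.
  3·M_0 + 10·M_1 + 2·M_2 = 6(Δ_1 - Δ_0) = -17
  2·M_1 + 10·M_2 + 3·M_3 = 6(Δ_2 - Δ_1) = -1
Natural end conditions: M_0 = M_3 = 0.
Hence M_0 = 0, M_1 = -7/4, M_2 = 1/4, M_3 = 0.
On [2, 4], S'(x) = b_1 + 2c_1·(x - 2) + 3d_1·(x - 2)² with b_1 = Δ_1 - h_1(2M_1 + M_2)/6 = 7/12, c_1 = M_1/2 = -7/8, d_1 = (M_2 - M_1)/(6h_1) = 1/6. So S'(2) = 7/12.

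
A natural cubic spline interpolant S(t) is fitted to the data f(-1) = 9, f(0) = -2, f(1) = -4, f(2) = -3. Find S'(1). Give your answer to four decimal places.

Write M_i for S''(x_i). With h_i = 1, 1, 1 and divided differences Δ_i = -11, -2, 1, the continuity of S' gives the tridiagonal system
  1·M_0 + 4·M_1 + 1·M_2 = 6(Δ_1 - Δ_0) = 54
  1·M_1 + 4·M_2 + 1·M_3 = 6(Δ_2 - Δ_1) = 18
Natural end conditions: M_0 = M_3 = 0.
Solving the tridiagonal system: M_0 = 0, M_1 = 66/5, M_2 = 6/5, M_3 = 0.
On [1, 2], S'(t) = b_2 + 2c_2·(t - 1) + 3d_2·(t - 1)² with b_2 = Δ_2 - h_2(2M_2 + M_3)/6 = 3/5, c_2 = M_2/2 = 3/5, d_2 = (M_3 - M_2)/(6h_2) = -1/5. So S'(1) = 3/5.

0.6000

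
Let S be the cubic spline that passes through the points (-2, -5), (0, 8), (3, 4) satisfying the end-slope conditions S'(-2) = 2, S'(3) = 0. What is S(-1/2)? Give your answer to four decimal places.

With M_i denoting the second derivative at x_i, h_i = 2, 3, and Δ_i = (y_(i+1) − y_i)/h_i = 13/2, -4/3:
  2·M_0 + 10·M_1 + 3·M_2 = 6(Δ_1 - Δ_0) = -47
Clamped end conditions give two more equations: 2h_0·M_0 + h_0·M_1 = 6(Δ_0 - S'(-2)) = 27 and h_1·M_1 + 2h_1·M_2 = 6(S'(3) - Δ_1) = 8.
Hence M_0 = 221/20, M_1 = -43/5, M_2 = 169/30.
On [-2, 0], S(x) = -5 + 2·(x + 2) + 221/40·(x + 2)² - 131/80·(x + 2)³.
With (x + 2) = 3/2: S(-1/2) = 3139/640.

4.9047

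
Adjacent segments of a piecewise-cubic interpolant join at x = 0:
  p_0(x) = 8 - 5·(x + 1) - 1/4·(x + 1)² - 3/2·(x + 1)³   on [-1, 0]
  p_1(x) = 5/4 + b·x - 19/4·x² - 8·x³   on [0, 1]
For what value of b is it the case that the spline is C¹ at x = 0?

p_0'(x) = -5 - 1/2·(x + 1) - 9/2·(x + 1)², so p_0'(0) = -10. On the right, p_1'(0) = b, so b = -10.

-10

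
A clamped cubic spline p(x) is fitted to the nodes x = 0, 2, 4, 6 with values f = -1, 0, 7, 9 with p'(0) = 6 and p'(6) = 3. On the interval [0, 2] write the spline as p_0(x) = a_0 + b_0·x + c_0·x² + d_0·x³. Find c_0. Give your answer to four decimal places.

With M_i denoting the second derivative at x_i, h_i = 2, 2, 2, and Δ_i = (y_(i+1) − y_i)/h_i = 1/2, 7/2, 1:
  2·M_0 + 8·M_1 + 2·M_2 = 6(Δ_1 - Δ_0) = 18
  2·M_1 + 8·M_2 + 2·M_3 = 6(Δ_2 - Δ_1) = -15
Clamped end conditions give two more equations: 2h_0·M_0 + h_0·M_1 = 6(Δ_0 - p'(0)) = -33 and h_2·M_2 + 2h_2·M_3 = 6(p'(6) - Δ_2) = 12.
Hence M_0 = -57/5, M_1 = 63/10, M_2 = -24/5, M_3 = 27/5.
On [0, 2], with p_0(x) = a_0 + b_0·x + c_0·x² + d_0·x³: c_0 = M_0/2 = -57/10, d_0 = (M_1 - M_0)/(6h_0) = 59/40, b_0 = Δ_0 - h_0(2M_0 + M_1)/6 = 6.

-5.7000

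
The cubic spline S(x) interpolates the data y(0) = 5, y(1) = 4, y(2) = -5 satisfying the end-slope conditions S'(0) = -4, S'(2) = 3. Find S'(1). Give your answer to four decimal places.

Let M_i = S''(x_i). Step sizes h_i = 1, 1; slopes of the chords Δ_i = (y_(i+1) - y_i)/h_i = -1, -9.
  1·M_0 + 4·M_1 + 1·M_2 = 6(Δ_1 - Δ_0) = -48
Clamped end conditions give two more equations: 2h_0·M_0 + h_0·M_1 = 6(Δ_0 - S'(0)) = 18 and h_1·M_1 + 2h_1·M_2 = 6(S'(2) - Δ_1) = 72.
Solving the tridiagonal system: M_0 = 49/2, M_1 = -31, M_2 = 103/2.
On [1, 2], S'(x) = b_1 + 2c_1·(x - 1) + 3d_1·(x - 1)² with b_1 = Δ_1 - h_1(2M_1 + M_2)/6 = -29/4, c_1 = M_1/2 = -31/2, d_1 = (M_2 - M_1)/(6h_1) = 55/4. So S'(1) = -29/4.

-7.2500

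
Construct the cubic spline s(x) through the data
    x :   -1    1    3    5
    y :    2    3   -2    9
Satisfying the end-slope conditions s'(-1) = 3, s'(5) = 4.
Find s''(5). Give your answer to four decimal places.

Put σ_i = s'' at the i-th knot. Here h = (2, 2, 2) and Δ = (1/2, -5/2, 11/2), so the interior equations h_(i-1)·σ_(i-1) + 2(h_(i-1)+h_i)·σ_i + h_i·σ_(i+1) = 6(Δ_i − Δ_(i-1)) read
  2·σ_0 + 8·σ_1 + 2·σ_2 = 6(Δ_1 - Δ_0) = -18
  2·σ_1 + 8·σ_2 + 2·σ_3 = 6(Δ_2 - Δ_1) = 48
Clamped end conditions give two more equations: 2h_0·σ_0 + h_0·σ_1 = 6(Δ_0 - s'(-1)) = -15 and h_2·σ_2 + 2h_2·σ_3 = 6(s'(5) - Δ_2) = -9.
Solving the tridiagonal system: σ_0 = -53/30, σ_1 = -119/30, σ_2 = 259/30, σ_3 = -197/30.

-6.5667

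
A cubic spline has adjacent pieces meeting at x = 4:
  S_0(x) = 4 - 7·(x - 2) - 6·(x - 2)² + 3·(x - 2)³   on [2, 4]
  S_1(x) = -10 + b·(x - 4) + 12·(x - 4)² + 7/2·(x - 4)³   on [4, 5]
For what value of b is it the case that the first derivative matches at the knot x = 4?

S_0'(x) = -7 - 12·(x - 2) + 9·(x - 2)², so S_0'(4) = 5. On the right, S_1'(4) = b, so b = 5.

5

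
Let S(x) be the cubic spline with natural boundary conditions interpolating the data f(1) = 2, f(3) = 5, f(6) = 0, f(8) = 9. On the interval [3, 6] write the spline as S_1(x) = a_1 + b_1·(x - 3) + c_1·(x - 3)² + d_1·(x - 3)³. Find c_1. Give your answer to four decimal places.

-1.6538

Let M_i = S''(x_i). Step sizes h_i = 2, 3, 2; slopes of the chords Δ_i = (y_(i+1) - y_i)/h_i = 3/2, -5/3, 9/2.
  2·M_0 + 10·M_1 + 3·M_2 = 6(Δ_1 - Δ_0) = -19
  3·M_1 + 10·M_2 + 2·M_3 = 6(Δ_2 - Δ_1) = 37
Natural end conditions: M_0 = M_3 = 0.
Solving: M_0 = 0, M_1 = -43/13, M_2 = 61/13, M_3 = 0.
On [3, 6], with S_1(x) = a_1 + b_1·(x - 3) + c_1·(x - 3)² + d_1·(x - 3)³: c_1 = M_1/2 = -43/26, d_1 = (M_2 - M_1)/(6h_1) = 4/9, b_1 = Δ_1 - h_1(2M_1 + M_2)/6 = -55/78.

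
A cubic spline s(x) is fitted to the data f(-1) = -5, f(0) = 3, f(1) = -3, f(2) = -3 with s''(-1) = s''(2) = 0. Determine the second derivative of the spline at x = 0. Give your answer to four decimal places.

-24.8000

Let σ_i = s''(x_i). Step sizes h_i = 1, 1, 1; slopes of the chords Δ_i = (y_(i+1) - y_i)/h_i = 8, -6, 0.
  1·σ_0 + 4·σ_1 + 1·σ_2 = 6(Δ_1 - Δ_0) = -84
  1·σ_1 + 4·σ_2 + 1·σ_3 = 6(Δ_2 - Δ_1) = 36
Natural end conditions: σ_0 = σ_3 = 0.
Hence σ_0 = 0, σ_1 = -124/5, σ_2 = 76/5, σ_3 = 0.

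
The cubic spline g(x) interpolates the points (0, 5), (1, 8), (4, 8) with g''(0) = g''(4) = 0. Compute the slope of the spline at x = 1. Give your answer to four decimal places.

2.2500

Let σ_i = g''(x_i). Step sizes h_i = 1, 3; slopes of the chords Δ_i = (y_(i+1) - y_i)/h_i = 3, 0.
  1·σ_0 + 8·σ_1 + 3·σ_2 = 6(Δ_1 - Δ_0) = -18
Natural end conditions: σ_0 = σ_2 = 0.
Solving the tridiagonal system: σ_0 = 0, σ_1 = -9/4, σ_2 = 0.
On [1, 4], g'(x) = b_1 + 2c_1·(x - 1) + 3d_1·(x - 1)² with b_1 = Δ_1 - h_1(2σ_1 + σ_2)/6 = 9/4, c_1 = σ_1/2 = -9/8, d_1 = (σ_2 - σ_1)/(6h_1) = 1/8. So g'(1) = 9/4.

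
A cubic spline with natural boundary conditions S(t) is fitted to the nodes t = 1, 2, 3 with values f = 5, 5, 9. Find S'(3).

5

With σ_i denoting the second derivative at x_i, h_i = 1, 1, and Δ_i = (y_(i+1) − y_i)/h_i = 0, 4:
  1·σ_0 + 4·σ_1 + 1·σ_2 = 6(Δ_1 - Δ_0) = 24
Natural end conditions: σ_0 = σ_2 = 0.
Forward elimination and back-substitution give σ_0 = 0, σ_1 = 6, σ_2 = 0.
On [2, 3], S'(t) = b_1 + 2c_1·(t - 2) + 3d_1·(t - 2)² with b_1 = Δ_1 - h_1(2σ_1 + σ_2)/6 = 2, c_1 = σ_1/2 = 3, d_1 = (σ_2 - σ_1)/(6h_1) = -1. So S'(3) = 5.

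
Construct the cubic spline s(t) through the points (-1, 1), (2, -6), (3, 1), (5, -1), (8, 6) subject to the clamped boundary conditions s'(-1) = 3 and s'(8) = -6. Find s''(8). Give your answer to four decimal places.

Put m_i = s'' at the i-th knot. Here h = (3, 1, 2, 3) and Δ = (-7/3, 7, -1, 7/3), so the interior equations h_(i-1)·m_(i-1) + 2(h_(i-1)+h_i)·m_i + h_i·m_(i+1) = 6(Δ_i − Δ_(i-1)) read
  3·m_0 + 8·m_1 + 1·m_2 = 6(Δ_1 - Δ_0) = 56
  1·m_1 + 6·m_2 + 2·m_3 = 6(Δ_2 - Δ_1) = -48
  2·m_2 + 10·m_3 + 3·m_4 = 6(Δ_3 - Δ_2) = 20
Clamped end conditions give two more equations: 2h_0·m_0 + h_0·m_1 = 6(Δ_0 - s'(-1)) = -32 and h_3·m_3 + 2h_3·m_4 = 6(s'(8) - Δ_3) = -50.
Solving the tridiagonal system: m_0 = -1175/99, m_1 = 1294/99, m_2 = -1283/99, m_3 = 826/99, m_4 = -1238/99.

-12.5051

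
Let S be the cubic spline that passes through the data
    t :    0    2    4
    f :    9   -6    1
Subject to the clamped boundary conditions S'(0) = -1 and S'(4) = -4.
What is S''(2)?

Put M_i = S'' at the i-th knot. Here h = (2, 2) and Δ = (-15/2, 7/2), so the interior equations h_(i-1)·M_(i-1) + 2(h_(i-1)+h_i)·M_i + h_i·M_(i+1) = 6(Δ_i − Δ_(i-1)) read
  2·M_0 + 8·M_1 + 2·M_2 = 6(Δ_1 - Δ_0) = 66
Clamped end conditions give two more equations: 2h_0·M_0 + h_0·M_1 = 6(Δ_0 - S'(0)) = -39 and h_1·M_1 + 2h_1·M_2 = 6(S'(4) - Δ_1) = -45.
Solving: M_0 = -75/4, M_1 = 18, M_2 = -81/4.

18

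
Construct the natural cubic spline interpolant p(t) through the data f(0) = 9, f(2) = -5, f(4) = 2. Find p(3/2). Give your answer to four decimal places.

Write M_i for p''(x_i). With h_i = 2, 2 and divided differences Δ_i = -7, 7/2, the continuity of p' gives the tridiagonal system
  2·M_0 + 8·M_1 + 2·M_2 = 6(Δ_1 - Δ_0) = 63
Natural end conditions: M_0 = M_2 = 0.
Solving: M_0 = 0, M_1 = 63/8, M_2 = 0.
On [0, 2], p(t) = 9 - 77/8·t + 0·t² + 21/32·t³.
With t = 3/2: p(3/2) = -825/256.

-3.2227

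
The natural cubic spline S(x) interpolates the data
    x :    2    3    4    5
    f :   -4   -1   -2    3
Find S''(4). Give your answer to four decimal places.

Put σ_i = S'' at the i-th knot. Here h = (1, 1, 1) and Δ = (3, -1, 5), so the interior equations h_(i-1)·σ_(i-1) + 2(h_(i-1)+h_i)·σ_i + h_i·σ_(i+1) = 6(Δ_i − Δ_(i-1)) read
  1·σ_0 + 4·σ_1 + 1·σ_2 = 6(Δ_1 - Δ_0) = -24
  1·σ_1 + 4·σ_2 + 1·σ_3 = 6(Δ_2 - Δ_1) = 36
Natural end conditions: σ_0 = σ_3 = 0.
Forward elimination and back-substitution give σ_0 = 0, σ_1 = -44/5, σ_2 = 56/5, σ_3 = 0.

11.2000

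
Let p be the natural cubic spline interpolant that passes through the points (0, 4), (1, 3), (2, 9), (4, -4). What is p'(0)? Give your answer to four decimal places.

-3.3696

Let M_i = p''(x_i). Step sizes h_i = 1, 1, 2; slopes of the chords Δ_i = (y_(i+1) - y_i)/h_i = -1, 6, -13/2.
  1·M_0 + 4·M_1 + 1·M_2 = 6(Δ_1 - Δ_0) = 42
  1·M_1 + 6·M_2 + 2·M_3 = 6(Δ_2 - Δ_1) = -75
Natural end conditions: M_0 = M_3 = 0.
Forward elimination and back-substitution give M_0 = 0, M_1 = 327/23, M_2 = -342/23, M_3 = 0.
On [0, 1], p'(x) = b_0 + 2c_0·x + 3d_0·x² with b_0 = Δ_0 - h_0(2M_0 + M_1)/6 = -155/46, c_0 = M_0/2 = 0, d_0 = (M_1 - M_0)/(6h_0) = 109/46. So p'(0) = -155/46.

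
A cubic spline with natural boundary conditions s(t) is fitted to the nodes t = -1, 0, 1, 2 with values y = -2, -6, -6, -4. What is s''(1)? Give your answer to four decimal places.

1.6000

With M_i denoting the second derivative at x_i, h_i = 1, 1, 1, and Δ_i = (y_(i+1) − y_i)/h_i = -4, 0, 2:
  1·M_0 + 4·M_1 + 1·M_2 = 6(Δ_1 - Δ_0) = 24
  1·M_1 + 4·M_2 + 1·M_3 = 6(Δ_2 - Δ_1) = 12
Natural end conditions: M_0 = M_3 = 0.
Hence M_0 = 0, M_1 = 28/5, M_2 = 8/5, M_3 = 0.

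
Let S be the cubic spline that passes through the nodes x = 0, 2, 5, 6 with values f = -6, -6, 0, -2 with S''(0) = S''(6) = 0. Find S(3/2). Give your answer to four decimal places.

Write m_i for S''(x_i). With h_i = 2, 3, 1 and divided differences Δ_i = 0, 2, -2, the continuity of S' gives the tridiagonal system
  2·m_0 + 10·m_1 + 3·m_2 = 6(Δ_1 - Δ_0) = 12
  3·m_1 + 8·m_2 + 1·m_3 = 6(Δ_2 - Δ_1) = -24
Natural end conditions: m_0 = m_3 = 0.
Hence m_0 = 0, m_1 = 168/71, m_2 = -276/71, m_3 = 0.
On [0, 2], S(x) = -6 - 56/71·x + 0·x² + 14/71·x³.
With x = 3/2: S(3/2) = -1851/284.

-6.5176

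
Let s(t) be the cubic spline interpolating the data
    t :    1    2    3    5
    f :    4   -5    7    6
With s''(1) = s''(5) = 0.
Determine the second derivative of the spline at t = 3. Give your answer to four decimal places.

Let m_i = s''(x_i). Step sizes h_i = 1, 1, 2; slopes of the chords Δ_i = (y_(i+1) - y_i)/h_i = -9, 12, -1/2.
  1·m_0 + 4·m_1 + 1·m_2 = 6(Δ_1 - Δ_0) = 126
  1·m_1 + 6·m_2 + 2·m_3 = 6(Δ_2 - Δ_1) = -75
Natural end conditions: m_0 = m_3 = 0.
Solving: m_0 = 0, m_1 = 831/23, m_2 = -426/23, m_3 = 0.

-18.5217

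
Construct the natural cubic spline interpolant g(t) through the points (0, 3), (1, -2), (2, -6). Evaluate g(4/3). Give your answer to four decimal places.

With m_i denoting the second derivative at x_i, h_i = 1, 1, and Δ_i = (y_(i+1) − y_i)/h_i = -5, -4:
  1·m_0 + 4·m_1 + 1·m_2 = 6(Δ_1 - Δ_0) = 6
Natural end conditions: m_0 = m_2 = 0.
Forward elimination and back-substitution give m_0 = 0, m_1 = 3/2, m_2 = 0.
On [1, 2], g(t) = -2 - 9/2·(t - 1) + 3/4·(t - 1)² - 1/4·(t - 1)³.
With (t - 1) = 1/3: g(4/3) = -185/54.

-3.4259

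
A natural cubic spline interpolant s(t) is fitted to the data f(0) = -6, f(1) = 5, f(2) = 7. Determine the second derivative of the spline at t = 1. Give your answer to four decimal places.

With σ_i denoting the second derivative at x_i, h_i = 1, 1, and Δ_i = (y_(i+1) − y_i)/h_i = 11, 2:
  1·σ_0 + 4·σ_1 + 1·σ_2 = 6(Δ_1 - Δ_0) = -54
Natural end conditions: σ_0 = σ_2 = 0.
Solving: σ_0 = 0, σ_1 = -27/2, σ_2 = 0.

-13.5000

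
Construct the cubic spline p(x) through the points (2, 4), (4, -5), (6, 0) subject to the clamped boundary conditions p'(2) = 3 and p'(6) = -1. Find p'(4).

Write σ_i for p''(x_i). With h_i = 2, 2 and divided differences Δ_i = -9/2, 5/2, the continuity of p' gives the tridiagonal system
  2·σ_0 + 8·σ_1 + 2·σ_2 = 6(Δ_1 - Δ_0) = 42
Clamped end conditions give two more equations: 2h_0·σ_0 + h_0·σ_1 = 6(Δ_0 - p'(2)) = -45 and h_1·σ_1 + 2h_1·σ_2 = 6(p'(6) - Δ_1) = -21.
Hence σ_0 = -35/2, σ_1 = 25/2, σ_2 = -23/2.
On [4, 6], p'(x) = b_1 + 2c_1·(x - 4) + 3d_1·(x - 4)² with b_1 = Δ_1 - h_1(2σ_1 + σ_2)/6 = -2, c_1 = σ_1/2 = 25/4, d_1 = (σ_2 - σ_1)/(6h_1) = -2. So p'(4) = -2.

-2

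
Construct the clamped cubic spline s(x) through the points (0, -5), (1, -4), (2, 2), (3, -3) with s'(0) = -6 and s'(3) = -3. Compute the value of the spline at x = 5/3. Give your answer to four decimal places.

0.9778

With m_i denoting the second derivative at x_i, h_i = 1, 1, 1, and Δ_i = (y_(i+1) − y_i)/h_i = 1, 6, -5:
  1·m_0 + 4·m_1 + 1·m_2 = 6(Δ_1 - Δ_0) = 30
  1·m_1 + 4·m_2 + 1·m_3 = 6(Δ_2 - Δ_1) = -66
Clamped end conditions give two more equations: 2h_0·m_0 + h_0·m_1 = 6(Δ_0 - s'(0)) = 42 and h_2·m_2 + 2h_2·m_3 = 6(s'(3) - Δ_2) = 12.
Hence m_0 = 82/5, m_1 = 46/5, m_2 = -116/5, m_3 = 88/5.
On [1, 2], s(x) = -4 + 34/5·(x - 1) + 23/5·(x - 1)² - 27/5·(x - 1)³.
With (x - 1) = 2/3: s(5/3) = 44/45.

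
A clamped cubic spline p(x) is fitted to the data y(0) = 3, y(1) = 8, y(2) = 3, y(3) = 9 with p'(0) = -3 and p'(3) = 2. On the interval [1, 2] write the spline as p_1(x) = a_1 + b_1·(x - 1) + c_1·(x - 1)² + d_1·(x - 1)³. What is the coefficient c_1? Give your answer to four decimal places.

-16.5333

Let m_i = p''(x_i). Step sizes h_i = 1, 1, 1; slopes of the chords Δ_i = (y_(i+1) - y_i)/h_i = 5, -5, 6.
  1·m_0 + 4·m_1 + 1·m_2 = 6(Δ_1 - Δ_0) = -60
  1·m_1 + 4·m_2 + 1·m_3 = 6(Δ_2 - Δ_1) = 66
Clamped end conditions give two more equations: 2h_0·m_0 + h_0·m_1 = 6(Δ_0 - p'(0)) = 48 and h_2·m_2 + 2h_2·m_3 = 6(p'(3) - Δ_2) = -24.
Hence m_0 = 608/15, m_1 = -496/15, m_2 = 476/15, m_3 = -418/15.
On [1, 2], with p_1(x) = a_1 + b_1·(x - 1) + c_1·(x - 1)² + d_1·(x - 1)³: c_1 = m_1/2 = -248/15, d_1 = (m_2 - m_1)/(6h_1) = 54/5, b_1 = Δ_1 - h_1(2m_1 + m_2)/6 = 11/15.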